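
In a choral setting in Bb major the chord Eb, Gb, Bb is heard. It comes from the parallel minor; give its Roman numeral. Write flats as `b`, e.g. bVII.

Eb is scale degree 4 in Bb major. Eb–Gb–Bb is a minor chord — the form found in Bb minor, not the diatonic IV (Eb). Borrowed into Bb major it is written iv.

iv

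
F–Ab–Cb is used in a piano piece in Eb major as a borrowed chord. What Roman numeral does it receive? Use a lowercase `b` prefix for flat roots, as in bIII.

The root F is the diatonic 2nd degree of Eb major; the borrowing shows in the chord quality. The diatonic chord on degree 2 would be Fm (ii), but F–Ab–Cb is the diminished chord from Eb minor. As a borrowed chord it is labeled ii°.

ii°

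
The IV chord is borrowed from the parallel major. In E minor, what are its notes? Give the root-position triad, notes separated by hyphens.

A-C#-E

IV is built on scale degree 4, which is A in both E minor and its parallel. In E major the chord on A is A–C#–E.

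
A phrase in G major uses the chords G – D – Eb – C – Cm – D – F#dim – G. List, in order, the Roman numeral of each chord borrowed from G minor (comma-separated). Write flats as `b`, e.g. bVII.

bVI, iv

In G major the diatonic chords are G, Am, Bm, C, D, Em, F#dim. G, D, C and F#dim are all diatonic. But Eb (Eb–G–Bb) is foreign: the diatonic vi on degree 6 is Em, whereas Eb comes from G minor. It is labeled bVI. Cm (C–Eb–G) is not: scale degree 4 in G major carries C (IV). In G minor the chord on that degree is Cm, so here it functions as iv, borrowed from the parallel minor.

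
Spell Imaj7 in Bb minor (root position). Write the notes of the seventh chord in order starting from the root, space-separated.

Bb D F A

Imaj7 is built on scale degree 1, which is Bb in both Bb minor and its parallel. In Bb major the chord on Bb is Bb–D–F–A.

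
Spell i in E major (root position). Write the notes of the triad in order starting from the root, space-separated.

E G B

i is built on scale degree 1, which is E in both E major and its parallel. In E minor the chord on E is E–G–B.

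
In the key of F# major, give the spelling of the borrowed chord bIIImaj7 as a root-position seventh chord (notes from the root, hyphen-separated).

A-C#-E-G#

The root of bIIImaj7 is the lowered 3rd degree: A# becomes A. Building the major-seventh chord from the parallel minor on A: A–C#–E–G#.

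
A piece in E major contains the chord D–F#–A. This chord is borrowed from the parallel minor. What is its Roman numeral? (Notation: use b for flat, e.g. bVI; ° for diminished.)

The root D is the lowered 7th scale degree — diatonically E major has D# there. The diatonic chord on degree 7 would be D#dim (vii°), but D–F#–A is the major chord from E minor. As a borrowed chord it is labeled bVII.

bVII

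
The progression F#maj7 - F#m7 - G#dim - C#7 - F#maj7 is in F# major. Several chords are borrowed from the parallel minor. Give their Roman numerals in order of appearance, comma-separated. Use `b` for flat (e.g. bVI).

i7, ii°

The diatonic triads in F# major are F#, G#m, A#m, B, C#, D#m, E#dim. F#maj7 and C#7 both belong to that set. F#m7 (F#–A–C#–E) doesn't fit — on degree 1 F# major would have F# (I). F#m7 is the degree-1 chord of F# minor, so it is the borrowed i7. But G#dim (G#–B–D) is foreign: the diatonic ii on degree 2 is G#m, whereas G#dim comes from F# minor. It is labeled ii°.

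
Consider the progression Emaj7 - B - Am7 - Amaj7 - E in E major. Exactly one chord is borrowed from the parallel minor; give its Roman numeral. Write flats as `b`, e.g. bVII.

The diatonic triads in E major are E, F#m, G#m, A, B, C#m, D#dim. Emaj7, B, Amaj7 and E are all diatonic. But Am7 (A–C–E–G) is foreign: the diatonic IV on degree 4 is A, whereas Am7 comes from E minor. It is labeled iv7.

iv7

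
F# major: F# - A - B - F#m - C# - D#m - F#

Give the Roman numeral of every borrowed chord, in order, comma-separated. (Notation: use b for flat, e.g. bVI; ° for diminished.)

The diatonic triads in F# major are F#, G#m, A#m, B, C#, D#m, E#dim. Of the given chords, F#, B, C# and D#m are diatonic. A (A–C#–E) is not: scale degree 3 in F# major carries A#m (iii). In F# minor the chord on that degree is A, so here it functions as bIII, borrowed from the parallel minor. But F#m (F#–A–C#) is foreign: the diatonic I on degree 1 is F#, whereas F#m comes from F# minor. It is labeled i.

bIII, i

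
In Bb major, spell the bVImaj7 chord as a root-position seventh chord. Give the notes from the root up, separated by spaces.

Scale degree 6 in Bb major is G. bVImaj7 uses the lowered form, Gb, taken from Bb minor. Building the major-seventh chord from the parallel minor on Gb: Gb–Bb–Db–F.

Gb Bb Db F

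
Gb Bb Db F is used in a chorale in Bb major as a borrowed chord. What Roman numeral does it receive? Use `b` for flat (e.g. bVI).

The root Gb is the lowered 6th scale degree — diatonically Bb major has G there. Diatonically Bb major has Gm (vi) on that degree; Gb–Bb–Db–F is instead the major-seventh chord native to Bb minor, so it takes the label bVImaj7.

bVImaj7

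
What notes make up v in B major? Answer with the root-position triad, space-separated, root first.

v is built on scale degree 5, which is F# in both B major and its parallel. In B minor the chord on F# is F#–A–C#.

F# A C#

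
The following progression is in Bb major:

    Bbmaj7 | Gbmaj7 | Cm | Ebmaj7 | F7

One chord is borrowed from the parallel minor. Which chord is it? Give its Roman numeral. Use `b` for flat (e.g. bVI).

bVImaj7

The diatonic triads in Bb major are Bb, Cm, Dm, Eb, F, Gm, Adim. Of the given chords, Bbmaj7, Cm, Ebmaj7 and F7 are diatonic. But Gbmaj7 (Gb–Bb–Db–F) is foreign: the diatonic vi on degree 6 is Gm, whereas Gbmaj7 comes from Bb minor. It is labeled bVImaj7.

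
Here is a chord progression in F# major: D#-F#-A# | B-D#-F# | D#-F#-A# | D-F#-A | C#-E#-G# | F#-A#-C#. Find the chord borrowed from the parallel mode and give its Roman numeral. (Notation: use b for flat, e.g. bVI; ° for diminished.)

bVI

F# major has the diatonic set F#, G#m, A#m, B, C#, D#m, E#dim. D#–F#–A# = D#m, B–D#–F# = B, C#–E#–G# = C# and F#–A#–C# = F# all belong to that set. But D–F#–A is foreign: the diatonic vi on degree 6 is D#m, whereas D comes from F# minor. It is labeled bVI.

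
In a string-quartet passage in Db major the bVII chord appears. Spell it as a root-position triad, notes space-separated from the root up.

Cb Eb Gb

Scale degree 7 in Db major is C. bVII uses the lowered form, Cb, taken from Db minor. In Db minor the chord on Cb is Cb–Eb–Gb.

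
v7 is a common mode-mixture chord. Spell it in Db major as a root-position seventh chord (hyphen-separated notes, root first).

The root, Ab, is scale degree 5 — the same note in Db major and Db minor; only the chord quality changes. In Db minor the chord on Ab is Ab–Cb–Eb–Gb.

Ab-Cb-Eb-Gb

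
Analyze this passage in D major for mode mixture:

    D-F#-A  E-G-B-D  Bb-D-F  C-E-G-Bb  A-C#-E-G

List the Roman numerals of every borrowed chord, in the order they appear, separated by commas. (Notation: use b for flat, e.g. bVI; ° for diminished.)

bVI, bVII7

The diatonic triads in D major are D, Em, F#m, G, A, Bm, C#dim. Of the given chords, D–F#–A = D, E–G–B–D = Em7 and A–C#–E–G = A7 are diatonic. Bb–D–F is not: scale degree 6 in D major carries Bm (vi). In D minor the chord on that degree is Bb, so here it functions as bVI, borrowed from the parallel minor. C–E–G–Bb doesn't fit — on degree 7 D major would have C#dim (vii°). C7 is the degree-7 chord of D minor, so it is the borrowed bVII7.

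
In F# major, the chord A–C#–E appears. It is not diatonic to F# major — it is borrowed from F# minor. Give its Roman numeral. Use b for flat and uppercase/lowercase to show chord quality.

bIII

A is the lowered form of scale degree 3 in F# major (the diatonic degree 3 is A#). Diatonically F# major has A#m (iii) on that degree; A–C#–E is instead the major chord native to F# minor, so it takes the label bIII.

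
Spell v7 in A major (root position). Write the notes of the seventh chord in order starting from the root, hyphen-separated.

E-G-B-D

v7 is built on scale degree 5, which is E in both A major and its parallel. Building the minor-seventh chord from the parallel minor on E: E–G–B–D.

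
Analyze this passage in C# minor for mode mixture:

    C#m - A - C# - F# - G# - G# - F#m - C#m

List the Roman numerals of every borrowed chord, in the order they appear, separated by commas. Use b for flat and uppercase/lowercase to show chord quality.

In C# minor (with V from harmonic minor) the diatonic chords are C#m, D#dim, E, F#m, G#, A, B. Of the given chords, C#m, A, G# and F#m are diatonic. C# (C#–E#–G#) is not: scale degree 1 in C# minor carries C#m (i). In C# major the chord on that degree is C#, so here it functions as I, borrowed from the parallel major. But F# (F#–A#–C#) is foreign: the diatonic iv on degree 4 is F#m, whereas F# comes from C# major. It is labeled IV.

I, IV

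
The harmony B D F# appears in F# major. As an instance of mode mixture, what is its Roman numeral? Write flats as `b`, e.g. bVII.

iv

The root B is the diatonic 4th degree of F# major; the borrowing shows in the chord quality. The diatonic chord on degree 4 would be B (IV), but B–D–F# is the minor chord from F# minor. As a borrowed chord it is labeled iv.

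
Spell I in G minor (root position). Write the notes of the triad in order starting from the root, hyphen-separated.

G-B-D

The root, G, is scale degree 1 — the same note in G minor and G major; only the chord quality changes. Building the major chord from the parallel major on G: G–B–D.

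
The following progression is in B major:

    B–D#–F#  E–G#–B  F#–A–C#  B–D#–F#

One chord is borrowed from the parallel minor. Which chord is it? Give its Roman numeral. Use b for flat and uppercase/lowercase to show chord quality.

The diatonic triads in B major are B, C#m, D#m, E, F#, G#m, A#dim. B–D#–F# = B and E–G#–B = E both belong to that set. F#–A–C# is not: scale degree 5 in B major carries F# (V). In B minor the chord on that degree is F#m, so here it functions as v, borrowed from the parallel minor.

v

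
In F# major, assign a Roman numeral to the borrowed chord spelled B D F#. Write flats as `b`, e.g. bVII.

iv

The root B is the diatonic 4th degree of F# major; the borrowing shows in the chord quality. The diatonic chord on degree 4 would be B (IV), but B–D–F# is the minor chord from F# minor. As a borrowed chord it is labeled iv.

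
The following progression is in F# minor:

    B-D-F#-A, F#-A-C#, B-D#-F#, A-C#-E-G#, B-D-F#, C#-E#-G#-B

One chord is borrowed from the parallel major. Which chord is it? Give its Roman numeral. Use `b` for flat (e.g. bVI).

In F# minor (with V from harmonic minor) the diatonic chords are F#m, G#dim, A, Bm, C#, D, E. Of the given chords, B–D–F#–A = Bm7, F#–A–C# = F#m, A–C#–E–G# = Amaj7, B–D–F# = Bm and C#–E#–G#–B = C#7 are diatonic. B–D#–F# doesn't fit — on degree 4 F# minor would have Bm (iv). B is the degree-4 chord of F# major, so it is the borrowed IV.

IV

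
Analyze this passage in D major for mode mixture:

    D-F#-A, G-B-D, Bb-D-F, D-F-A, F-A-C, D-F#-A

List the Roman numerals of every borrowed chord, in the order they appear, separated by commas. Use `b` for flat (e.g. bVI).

In D major the diatonic chords are D, Em, F#m, G, A, Bm, C#dim. D–F#–A = D and G–B–D = G are both diatonic. Bb–D–F doesn't fit — on degree 6 D major would have Bm (vi). Bb is the degree-6 chord of D minor, so it is the borrowed bVI. But D–F–A is foreign: the diatonic I on degree 1 is D, whereas Dm comes from D minor. It is labeled i. F–A–C is not: scale degree 3 in D major carries F#m (iii). In D minor the chord on that degree is F, so here it functions as bIII, borrowed from the parallel minor.

bVI, i, bIII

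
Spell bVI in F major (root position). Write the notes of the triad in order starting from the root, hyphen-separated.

Db-F-Ab

Scale degree 6 in F major is D. bVI uses the lowered form, Db, taken from F minor. Building the major chord from the parallel minor on Db: Db–F–Ab.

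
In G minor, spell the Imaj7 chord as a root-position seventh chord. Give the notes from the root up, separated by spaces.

G B D F#

The root, G, is scale degree 1 — the same note in G minor and G major; only the chord quality changes. Stacking thirds in G major on G gives G–B–D–F#.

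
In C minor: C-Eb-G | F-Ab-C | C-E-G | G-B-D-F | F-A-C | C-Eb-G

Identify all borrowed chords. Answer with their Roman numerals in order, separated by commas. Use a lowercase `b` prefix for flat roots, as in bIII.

I, IV

The diatonic triads in C minor (with V from harmonic minor) are Cm, Ddim, Eb, Fm, G, Ab, Bb. C–Eb–G = Cm, F–Ab–C = Fm and G–B–D–F = G7 all belong to that set. But C–E–G is foreign: the diatonic i on degree 1 is Cm, whereas C comes from C major. It is labeled I. F–A–C is not: scale degree 4 in C minor carries Fm (iv). In C major the chord on that degree is F, so here it functions as IV, borrowed from the parallel major.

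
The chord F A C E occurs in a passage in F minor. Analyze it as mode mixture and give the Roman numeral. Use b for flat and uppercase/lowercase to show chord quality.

Imaj7

F is scale degree 1 in F minor. F–A–C–E is a major-seventh chord — the form found in F major, not the diatonic i (Fm). Borrowed into F minor it is written Imaj7.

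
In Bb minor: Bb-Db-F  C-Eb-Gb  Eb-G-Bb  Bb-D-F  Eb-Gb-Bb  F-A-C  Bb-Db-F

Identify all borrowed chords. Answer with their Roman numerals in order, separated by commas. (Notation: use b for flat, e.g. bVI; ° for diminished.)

IV, I

In Bb minor (with V from harmonic minor) the diatonic chords are Bbm, Cdim, Db, Ebm, F, Gb, Ab. Bb–Db–F = Bbm, C–Eb–Gb = Cdim, Eb–Gb–Bb = Ebm and F–A–C = F all belong to that set. Eb–G–Bb doesn't fit — on degree 4 Bb minor would have Ebm (iv). Eb is the degree-4 chord of Bb major, so it is the borrowed IV. Bb–D–F doesn't fit — on degree 1 Bb minor would have Bbm (i). Bb is the degree-1 chord of Bb major, so it is the borrowed I.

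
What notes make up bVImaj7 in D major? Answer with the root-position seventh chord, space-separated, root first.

Bb D F A

The root of bVImaj7 is the lowered 6th degree: B becomes Bb. Building the major-seventh chord from the parallel minor on Bb: Bb–D–F–A.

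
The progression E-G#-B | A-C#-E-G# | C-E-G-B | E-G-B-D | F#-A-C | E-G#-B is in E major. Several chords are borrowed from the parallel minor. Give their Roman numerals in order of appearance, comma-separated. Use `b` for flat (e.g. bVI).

bVImaj7, i7, ii°

In E major the diatonic chords are E, F#m, G#m, A, B, C#m, D#dim. Of the given chords, E–G#–B = E and A–C#–E–G# = Amaj7 are diatonic. But C–E–G–B is foreign: the diatonic vi on degree 6 is C#m, whereas Cmaj7 comes from E minor. It is labeled bVImaj7. E–G–B–D doesn't fit — on degree 1 E major would have E (I). Em7 is the degree-1 chord of E minor, so it is the borrowed i7. But F#–A–C is foreign: the diatonic ii on degree 2 is F#m, whereas F#dim comes from E minor. It is labeled ii°.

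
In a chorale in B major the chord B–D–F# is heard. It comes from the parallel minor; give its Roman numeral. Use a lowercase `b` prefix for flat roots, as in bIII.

i

B is scale degree 1 in B major. Diatonically B major has B (I) on that degree; B–D–F# is instead the minor chord native to B minor, so it takes the label i.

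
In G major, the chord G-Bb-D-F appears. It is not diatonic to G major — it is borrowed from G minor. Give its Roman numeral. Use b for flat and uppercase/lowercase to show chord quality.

The root G is the diatonic 1st degree of G major; the borrowing shows in the chord quality. G–Bb–D–F is a minor-seventh chord — the form found in G minor, not the diatonic I (G). Borrowed into G major it is written i7.

i7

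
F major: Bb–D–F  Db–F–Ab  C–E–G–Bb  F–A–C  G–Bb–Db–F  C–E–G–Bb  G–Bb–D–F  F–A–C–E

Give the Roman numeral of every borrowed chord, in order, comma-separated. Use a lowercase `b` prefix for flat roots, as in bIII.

The diatonic triads in F major are F, Gm, Am, Bb, C, Dm, Edim. Of the given chords, Bb–D–F = Bb, C–E–G–Bb = C7, F–A–C = F, G–Bb–D–F = Gm7 and F–A–C–E = Fmaj7 are diatonic. Db–F–Ab is not: scale degree 6 in F major carries Dm (vi). In F minor the chord on that degree is Db, so here it functions as bVI, borrowed from the parallel minor. G–Bb–Db–F is not: scale degree 2 in F major carries Gm (ii). In F minor the chord on that degree is Gm7b5, so here it functions as iiø7, borrowed from the parallel minor.

bVI, iiø7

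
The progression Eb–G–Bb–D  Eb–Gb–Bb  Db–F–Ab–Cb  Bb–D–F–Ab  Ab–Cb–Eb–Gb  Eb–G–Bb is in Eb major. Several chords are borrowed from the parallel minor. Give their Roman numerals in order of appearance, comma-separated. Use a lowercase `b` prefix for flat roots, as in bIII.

i, bVII7, iv7

Eb major has the diatonic set Eb, Fm, Gm, Ab, Bb, Cm, Ddim. Eb–G–Bb–D = Ebmaj7, Bb–D–F–Ab = Bb7 and Eb–G–Bb = Eb are all diatonic. Eb–Gb–Bb doesn't fit — on degree 1 Eb major would have Eb (I). Ebm is the degree-1 chord of Eb minor, so it is the borrowed i. Db–F–Ab–Cb doesn't fit — on degree 7 Eb major would have Ddim (vii°). Db7 is the degree-7 chord of Eb minor, so it is the borrowed bVII7. But Ab–Cb–Eb–Gb is foreign: the diatonic IV on degree 4 is Ab, whereas Abm7 comes from Eb minor. It is labeled iv7.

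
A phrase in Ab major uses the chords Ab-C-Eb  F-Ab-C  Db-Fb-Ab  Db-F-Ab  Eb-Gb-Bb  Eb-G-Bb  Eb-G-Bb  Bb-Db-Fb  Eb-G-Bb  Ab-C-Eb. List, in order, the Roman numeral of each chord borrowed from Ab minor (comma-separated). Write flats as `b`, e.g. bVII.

iv, v, ii°

Ab major has the diatonic set Ab, Bbm, Cm, Db, Eb, Fm, Gdim. Of the given chords, Ab–C–Eb = Ab, F–Ab–C = Fm, Db–F–Ab = Db and Eb–G–Bb = Eb are diatonic. Db–Fb–Ab doesn't fit — on degree 4 Ab major would have Db (IV). Dbm is the degree-4 chord of Ab minor, so it is the borrowed iv. Eb–Gb–Bb doesn't fit — on degree 5 Ab major would have Eb (V). Ebm is the degree-5 chord of Ab minor, so it is the borrowed v. Bb–Db–Fb doesn't fit — on degree 2 Ab major would have Bbm (ii). Bbdim is the degree-2 chord of Ab minor, so it is the borrowed ii°.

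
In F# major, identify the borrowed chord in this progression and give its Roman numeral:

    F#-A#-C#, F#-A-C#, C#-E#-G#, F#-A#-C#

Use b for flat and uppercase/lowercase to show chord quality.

The diatonic triads in F# major are F#, G#m, A#m, B, C#, D#m, E#dim. Of the given chords, F#–A#–C# = F# and C#–E#–G# = C# are diatonic. But F#–A–C# is foreign: the diatonic I on degree 1 is F#, whereas F#m comes from F# minor. It is labeled i.

i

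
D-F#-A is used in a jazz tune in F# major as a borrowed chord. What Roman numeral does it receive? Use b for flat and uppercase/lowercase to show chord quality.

bVI

In F# major scale degree 6 is D#; D is its lowered form, from F# minor. D–F#–A is a major chord — the form found in F# minor, not the diatonic vi (D#m). Borrowed into F# major it is written bVI.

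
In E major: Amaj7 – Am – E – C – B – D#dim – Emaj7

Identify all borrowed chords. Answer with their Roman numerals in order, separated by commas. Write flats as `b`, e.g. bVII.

iv, bVI

The diatonic triads in E major are E, F#m, G#m, A, B, C#m, D#dim. Amaj7, E, B, D#dim and Emaj7 are all diatonic. Am (A–C–E) doesn't fit — on degree 4 E major would have A (IV). Am is the degree-4 chord of E minor, so it is the borrowed iv. C (C–E–G) is not: scale degree 6 in E major carries C#m (vi). In E minor the chord on that degree is C, so here it functions as bVI, borrowed from the parallel minor.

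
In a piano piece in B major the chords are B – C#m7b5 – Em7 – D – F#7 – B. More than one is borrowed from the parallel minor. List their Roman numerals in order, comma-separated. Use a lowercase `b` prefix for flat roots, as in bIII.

iiø7, iv7, bIII

B major has the diatonic set B, C#m, D#m, E, F#, G#m, A#dim. B and F#7 are both diatonic. C#m7b5 (C#–E–G–B) doesn't fit — on degree 2 B major would have C#m (ii). C#m7b5 is the degree-2 chord of B minor, so it is the borrowed iiø7. Em7 (E–G–B–D) is not: scale degree 4 in B major carries E (IV). In B minor the chord on that degree is Em7, so here it functions as iv7, borrowed from the parallel minor. D (D–F#–A) doesn't fit — on degree 3 B major would have D#m (iii). D is the degree-3 chord of B minor, so it is the borrowed bIII.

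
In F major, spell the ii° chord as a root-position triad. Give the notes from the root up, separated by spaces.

G Bb Db

ii° is built on scale degree 2, which is G in both F major and its parallel. Building the diminished chord from the parallel minor on G: G–Bb–Db.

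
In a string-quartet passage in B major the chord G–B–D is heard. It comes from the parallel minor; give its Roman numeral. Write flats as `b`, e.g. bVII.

G is the lowered form of scale degree 6 in B major (the diatonic degree 6 is G#). Diatonically B major has G#m (vi) on that degree; G–B–D is instead the major chord native to B minor, so it takes the label bVI.

bVI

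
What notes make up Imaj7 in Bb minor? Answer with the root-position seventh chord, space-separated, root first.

Bb D F A

Imaj7 is built on scale degree 1, which is Bb in both Bb minor and its parallel. In Bb major the chord on Bb is Bb–D–F–A.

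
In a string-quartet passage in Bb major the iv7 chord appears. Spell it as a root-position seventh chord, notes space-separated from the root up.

iv7 is built on scale degree 4, which is Eb in both Bb major and its parallel. In Bb minor the chord on Eb is Eb–Gb–Bb–Db.

Eb Gb Bb Db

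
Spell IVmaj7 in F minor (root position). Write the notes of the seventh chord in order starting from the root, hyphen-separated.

IVmaj7 is built on scale degree 4, which is Bb in both F minor and its parallel. Stacking thirds in F major on Bb gives Bb–D–F–A.

Bb-D-F-A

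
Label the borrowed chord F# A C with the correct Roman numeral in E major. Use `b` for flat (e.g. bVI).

F# is scale degree 2 in E major. The diatonic chord on degree 2 would be F#m (ii), but F#–A–C is the diminished chord from E minor. As a borrowed chord it is labeled ii°.

ii°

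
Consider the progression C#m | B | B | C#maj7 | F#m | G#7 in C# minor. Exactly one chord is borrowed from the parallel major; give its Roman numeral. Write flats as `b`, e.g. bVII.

The diatonic triads in C# minor (with V from harmonic minor) are C#m, D#dim, E, F#m, G#, A, B. C#m, B, F#m and G#7 all belong to that set. But C#maj7 (C#–E#–G#–B#) is foreign: the diatonic i on degree 1 is C#m, whereas C#maj7 comes from C# major. It is labeled Imaj7.

Imaj7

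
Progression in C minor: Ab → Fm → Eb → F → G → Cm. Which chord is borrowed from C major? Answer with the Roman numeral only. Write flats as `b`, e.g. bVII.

In C minor (with V from harmonic minor) the diatonic chords are Cm, Ddim, Eb, Fm, G, Ab, Bb. Ab, Fm, Eb, G and Cm all belong to that set. F (F–A–C) doesn't fit — on degree 4 C minor would have Fm (iv). F is the degree-4 chord of C major, so it is the borrowed IV.

IV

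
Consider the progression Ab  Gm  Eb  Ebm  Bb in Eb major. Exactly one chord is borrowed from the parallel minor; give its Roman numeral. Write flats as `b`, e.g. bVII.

Eb major has the diatonic set Eb, Fm, Gm, Ab, Bb, Cm, Ddim. Ab, Gm, Eb and Bb are all diatonic. Ebm (Eb–Gb–Bb) is not: scale degree 1 in Eb major carries Eb (I). In Eb minor the chord on that degree is Ebm, so here it functions as i, borrowed from the parallel minor.

i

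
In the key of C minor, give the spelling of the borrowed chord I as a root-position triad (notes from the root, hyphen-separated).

I is built on scale degree 1, which is C in both C minor and its parallel. Stacking thirds in C major on C gives C–E–G.

C-E-G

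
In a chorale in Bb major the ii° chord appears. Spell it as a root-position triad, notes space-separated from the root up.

C Eb Gb

ii° is built on scale degree 2, which is C in both Bb major and its parallel. Building the diminished chord from the parallel minor on C: C–Eb–Gb.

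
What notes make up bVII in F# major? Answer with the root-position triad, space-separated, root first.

E G# B

Scale degree 7 in F# major is E#. bVII uses the lowered form, E, taken from F# minor. Stacking thirds in F# minor on E gives E–G#–B.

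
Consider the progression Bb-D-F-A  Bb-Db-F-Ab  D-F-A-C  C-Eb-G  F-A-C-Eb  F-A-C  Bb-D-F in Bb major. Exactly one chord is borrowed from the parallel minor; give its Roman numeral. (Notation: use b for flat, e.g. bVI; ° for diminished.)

In Bb major the diatonic chords are Bb, Cm, Dm, Eb, F, Gm, Adim. Bb–D–F–A = Bbmaj7, D–F–A–C = Dm7, C–Eb–G = Cm, F–A–C–Eb = F7, F–A–C = F and Bb–D–F = Bb all belong to that set. Bb–Db–F–Ab doesn't fit — on degree 1 Bb major would have Bb (I). Bbm7 is the degree-1 chord of Bb minor, so it is the borrowed i7.

i7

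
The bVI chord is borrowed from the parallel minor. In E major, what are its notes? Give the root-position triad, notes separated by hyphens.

C-E-G

bVI is built on the lowered scale degree 6. In E major degree 6 is C#; lowered it becomes C. Building the major chord from the parallel minor on C: C–E–G.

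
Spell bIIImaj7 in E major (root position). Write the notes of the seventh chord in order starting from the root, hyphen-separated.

Scale degree 3 in E major is G#. bIIImaj7 uses the lowered form, G, taken from E minor. In E minor the chord on G is G–B–D–F#.

G-B-D-F#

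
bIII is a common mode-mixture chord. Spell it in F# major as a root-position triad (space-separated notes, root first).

bIII is built on the lowered scale degree 3. In F# major degree 3 is A#; lowered it becomes A. In F# minor the chord on A is A–C#–E.

A C# E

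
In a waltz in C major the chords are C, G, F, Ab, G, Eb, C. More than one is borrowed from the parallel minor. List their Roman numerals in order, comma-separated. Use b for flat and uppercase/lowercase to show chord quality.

The diatonic triads in C major are C, Dm, Em, F, G, Am, Bdim. C, G and F are all diatonic. But Ab (Ab–C–Eb) is foreign: the diatonic vi on degree 6 is Am, whereas Ab comes from C minor. It is labeled bVI. But Eb (Eb–G–Bb) is foreign: the diatonic iii on degree 3 is Em, whereas Eb comes from C minor. It is labeled bIII.

bVI, bIII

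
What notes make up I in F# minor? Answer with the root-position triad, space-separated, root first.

F# A# C#

The root, F#, is scale degree 1 — the same note in F# minor and F# major; only the chord quality changes. In F# major the chord on F# is F#–A#–C#.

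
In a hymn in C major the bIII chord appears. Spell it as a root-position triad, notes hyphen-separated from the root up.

Eb-G-Bb

bIII is built on the lowered scale degree 3. In C major degree 3 is E; lowered it becomes Eb. Stacking thirds in C minor on Eb gives Eb–G–Bb.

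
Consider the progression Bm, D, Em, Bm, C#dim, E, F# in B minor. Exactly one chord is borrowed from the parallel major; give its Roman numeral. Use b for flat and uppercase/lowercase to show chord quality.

IV

B minor has the diatonic set Bm, C#dim, D, Em, F#, G, A (with V from harmonic minor). Of the given chords, Bm, D, Em, C#dim and F# are diatonic. But E (E–G#–B) is foreign: the diatonic iv on degree 4 is Em, whereas E comes from B major. It is labeled IV.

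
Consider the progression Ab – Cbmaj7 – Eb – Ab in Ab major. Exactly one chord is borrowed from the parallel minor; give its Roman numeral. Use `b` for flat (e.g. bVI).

Ab major has the diatonic set Ab, Bbm, Cm, Db, Eb, Fm, Gdim. Ab and Eb are both diatonic. But Cbmaj7 (Cb–Eb–Gb–Bb) is foreign: the diatonic iii on degree 3 is Cm, whereas Cbmaj7 comes from Ab minor. It is labeled bIIImaj7.

bIIImaj7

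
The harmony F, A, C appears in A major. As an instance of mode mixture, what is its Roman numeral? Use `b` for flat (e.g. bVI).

F is the lowered form of scale degree 6 in A major (the diatonic degree 6 is F#). F–A–C is a major chord — the form found in A minor, not the diatonic vi (F#m). Borrowed into A major it is written bVI.

bVI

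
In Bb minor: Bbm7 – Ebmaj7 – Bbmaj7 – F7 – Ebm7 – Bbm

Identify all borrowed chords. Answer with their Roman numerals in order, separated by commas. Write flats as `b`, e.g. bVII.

IVmaj7, Imaj7

In Bb minor (with V from harmonic minor) the diatonic chords are Bbm, Cdim, Db, Ebm, F, Gb, Ab. Of the given chords, Bbm7, F7, Ebm7 and Bbm are diatonic. Ebmaj7 (Eb–G–Bb–D) is not: scale degree 4 in Bb minor carries Ebm (iv). In Bb major the chord on that degree is Ebmaj7, so here it functions as IVmaj7, borrowed from the parallel major. Bbmaj7 (Bb–D–F–A) is not: scale degree 1 in Bb minor carries Bbm (i). In Bb major the chord on that degree is Bbmaj7, so here it functions as Imaj7, borrowed from the parallel major.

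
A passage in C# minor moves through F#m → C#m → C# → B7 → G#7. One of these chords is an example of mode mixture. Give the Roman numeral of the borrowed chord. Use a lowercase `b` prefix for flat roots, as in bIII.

I

The diatonic triads in C# minor (with V from harmonic minor) are C#m, D#dim, E, F#m, G#, A, B. Of the given chords, F#m, C#m, B7 and G#7 are diatonic. But C# (C#–E#–G#) is foreign: the diatonic i on degree 1 is C#m, whereas C# comes from C# major. It is labeled I.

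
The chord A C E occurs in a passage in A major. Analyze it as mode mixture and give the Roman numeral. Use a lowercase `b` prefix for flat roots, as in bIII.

The root A is the diatonic 1st degree of A major; the borrowing shows in the chord quality. The diatonic chord on degree 1 would be A (I), but A–C–E is the minor chord from A minor. As a borrowed chord it is labeled i.

i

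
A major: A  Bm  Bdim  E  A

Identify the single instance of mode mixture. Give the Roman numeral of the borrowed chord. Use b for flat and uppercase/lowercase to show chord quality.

ii°

A major has the diatonic set A, Bm, C#m, D, E, F#m, G#dim. A, Bm and E all belong to that set. Bdim (B–D–F) doesn't fit — on degree 2 A major would have Bm (ii). Bdim is the degree-2 chord of A minor, so it is the borrowed ii°.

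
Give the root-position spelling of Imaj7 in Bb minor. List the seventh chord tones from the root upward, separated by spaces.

Bb D F A

Imaj7 is built on scale degree 1, which is Bb in both Bb minor and its parallel. In Bb major the chord on Bb is Bb–D–F–A.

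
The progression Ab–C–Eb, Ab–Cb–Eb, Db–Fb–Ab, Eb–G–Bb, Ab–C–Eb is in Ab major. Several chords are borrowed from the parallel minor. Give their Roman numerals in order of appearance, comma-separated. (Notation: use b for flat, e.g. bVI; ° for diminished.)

i, iv

Ab major has the diatonic set Ab, Bbm, Cm, Db, Eb, Fm, Gdim. Ab–C–Eb = Ab and Eb–G–Bb = Eb are both diatonic. Ab–Cb–Eb is not: scale degree 1 in Ab major carries Ab (I). In Ab minor the chord on that degree is Abm, so here it functions as i, borrowed from the parallel minor. Db–Fb–Ab doesn't fit — on degree 4 Ab major would have Db (IV). Dbm is the degree-4 chord of Ab minor, so it is the borrowed iv.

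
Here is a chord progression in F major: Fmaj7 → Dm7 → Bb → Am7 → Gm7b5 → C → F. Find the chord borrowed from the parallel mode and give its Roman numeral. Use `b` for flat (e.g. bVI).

iiø7

In F major the diatonic chords are F, Gm, Am, Bb, C, Dm, Edim. Of the given chords, Fmaj7, Dm7, Bb, Am7, C and F are diatonic. But Gm7b5 (G–Bb–Db–F) is foreign: the diatonic ii on degree 2 is Gm, whereas Gm7b5 comes from F minor. It is labeled iiø7.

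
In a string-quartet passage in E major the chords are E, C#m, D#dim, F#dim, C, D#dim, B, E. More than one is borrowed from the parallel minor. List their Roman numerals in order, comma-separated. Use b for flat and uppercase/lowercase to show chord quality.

ii°, bVI

In E major the diatonic chords are E, F#m, G#m, A, B, C#m, D#dim. E, C#m, D#dim and B all belong to that set. F#dim (F#–A–C) doesn't fit — on degree 2 E major would have F#m (ii). F#dim is the degree-2 chord of E minor, so it is the borrowed ii°. C (C–E–G) is not: scale degree 6 in E major carries C#m (vi). In E minor the chord on that degree is C, so here it functions as bVI, borrowed from the parallel minor.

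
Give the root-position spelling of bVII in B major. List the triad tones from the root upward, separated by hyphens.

A-C#-E

bVII is built on the lowered scale degree 7. In B major degree 7 is A#; lowered it becomes A. Stacking thirds in B minor on A gives A–C#–E.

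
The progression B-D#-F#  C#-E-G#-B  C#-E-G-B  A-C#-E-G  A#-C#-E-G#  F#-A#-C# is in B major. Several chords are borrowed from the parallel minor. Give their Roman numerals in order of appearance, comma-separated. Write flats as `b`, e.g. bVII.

The diatonic triads in B major are B, C#m, D#m, E, F#, G#m, A#dim. B–D#–F# = B, C#–E–G#–B = C#m7, A#–C#–E–G# = A#m7b5 and F#–A#–C# = F# are all diatonic. C#–E–G–B is not: scale degree 2 in B major carries C#m (ii). In B minor the chord on that degree is C#m7b5, so here it functions as iiø7, borrowed from the parallel minor. But A–C#–E–G is foreign: the diatonic vii° on degree 7 is A#dim, whereas A7 comes from B minor. It is labeled bVII7.

iiø7, bVII7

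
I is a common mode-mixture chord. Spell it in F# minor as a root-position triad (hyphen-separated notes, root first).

F#-A#-C#

The root, F#, is scale degree 1 — the same note in F# minor and F# major; only the chord quality changes. Stacking thirds in F# major on F# gives F#–A#–C#.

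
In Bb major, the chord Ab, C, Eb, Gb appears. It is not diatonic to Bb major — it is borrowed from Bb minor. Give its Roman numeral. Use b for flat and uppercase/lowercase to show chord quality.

Ab is the lowered form of scale degree 7 in Bb major (the diatonic degree 7 is A). Ab–C–Eb–Gb is a dominant-seventh chord — the form found in Bb minor, not the diatonic vii° (Adim). Borrowed into Bb major it is written bVII7.

bVII7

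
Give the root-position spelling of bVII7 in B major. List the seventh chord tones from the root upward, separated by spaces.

Scale degree 7 in B major is A#. bVII7 uses the lowered form, A, taken from B minor. Stacking thirds in B minor on A gives A–C#–E–G.

A C# E G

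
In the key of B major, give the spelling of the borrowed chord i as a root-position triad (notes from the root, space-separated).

The root, B, is scale degree 1 — the same note in B major and B minor; only the chord quality changes. Stacking thirds in B minor on B gives B–D–F#.

B D F#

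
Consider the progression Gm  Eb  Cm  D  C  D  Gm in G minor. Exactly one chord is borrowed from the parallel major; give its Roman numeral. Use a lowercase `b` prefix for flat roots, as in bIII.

In G minor (with V from harmonic minor) the diatonic chords are Gm, Adim, Bb, Cm, D, Eb, F. Of the given chords, Gm, Eb, Cm and D are diatonic. C (C–E–G) is not: scale degree 4 in G minor carries Cm (iv). In G major the chord on that degree is C, so here it functions as IV, borrowed from the parallel major.

IV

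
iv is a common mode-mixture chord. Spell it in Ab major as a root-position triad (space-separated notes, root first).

Db Fb Ab

iv is built on scale degree 4, which is Db in both Ab major and its parallel. Building the minor chord from the parallel minor on Db: Db–Fb–Ab.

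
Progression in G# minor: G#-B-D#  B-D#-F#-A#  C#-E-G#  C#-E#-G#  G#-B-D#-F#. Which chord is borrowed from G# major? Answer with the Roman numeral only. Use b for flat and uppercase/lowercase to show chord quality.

IV

The diatonic triads in G# minor (with V from harmonic minor) are G#m, A#dim, B, C#m, D#, E, F#. G#–B–D# = G#m, B–D#–F#–A# = Bmaj7, C#–E–G# = C#m and G#–B–D#–F# = G#m7 are all diatonic. C#–E#–G# doesn't fit — on degree 4 G# minor would have C#m (iv). C# is the degree-4 chord of G# major, so it is the borrowed IV.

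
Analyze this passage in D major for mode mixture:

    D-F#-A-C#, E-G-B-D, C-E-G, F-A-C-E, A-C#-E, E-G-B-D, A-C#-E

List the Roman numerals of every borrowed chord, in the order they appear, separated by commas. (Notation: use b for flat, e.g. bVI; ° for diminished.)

The diatonic triads in D major are D, Em, F#m, G, A, Bm, C#dim. D–F#–A–C# = Dmaj7, E–G–B–D = Em7 and A–C#–E = A are all diatonic. But C–E–G is foreign: the diatonic vii° on degree 7 is C#dim, whereas C comes from D minor. It is labeled bVII. F–A–C–E doesn't fit — on degree 3 D major would have F#m (iii). Fmaj7 is the degree-3 chord of D minor, so it is the borrowed bIIImaj7.

bVII, bIIImaj7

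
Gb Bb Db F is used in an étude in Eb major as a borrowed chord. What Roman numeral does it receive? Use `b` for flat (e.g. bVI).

The root Gb is the lowered 3rd scale degree — diatonically Eb major has G there. The diatonic chord on degree 3 would be Gm (iii), but Gb–Bb–Db–F is the major-seventh chord from Eb minor. As a borrowed chord it is labeled bIIImaj7.

bIIImaj7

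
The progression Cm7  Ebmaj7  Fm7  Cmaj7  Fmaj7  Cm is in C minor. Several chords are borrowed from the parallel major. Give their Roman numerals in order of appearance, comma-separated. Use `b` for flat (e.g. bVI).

The diatonic triads in C minor (with V from harmonic minor) are Cm, Ddim, Eb, Fm, G, Ab, Bb. Cm7, Ebmaj7, Fm7 and Cm all belong to that set. Cmaj7 (C–E–G–B) doesn't fit — on degree 1 C minor would have Cm (i). Cmaj7 is the degree-1 chord of C major, so it is the borrowed Imaj7. Fmaj7 (F–A–C–E) doesn't fit — on degree 4 C minor would have Fm (iv). Fmaj7 is the degree-4 chord of C major, so it is the borrowed IVmaj7.

Imaj7, IVmaj7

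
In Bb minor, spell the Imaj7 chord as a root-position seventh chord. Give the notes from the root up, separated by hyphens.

Bb-D-F-A

The root, Bb, is scale degree 1 — the same note in Bb minor and Bb major; only the chord quality changes. In Bb major the chord on Bb is Bb–D–F–A.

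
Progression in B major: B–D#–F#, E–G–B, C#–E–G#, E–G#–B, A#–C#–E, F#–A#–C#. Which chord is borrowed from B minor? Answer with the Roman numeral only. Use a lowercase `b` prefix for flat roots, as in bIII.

B major has the diatonic set B, C#m, D#m, E, F#, G#m, A#dim. Of the given chords, B–D#–F# = B, C#–E–G# = C#m, E–G#–B = E, A#–C#–E = A#dim and F#–A#–C# = F# are diatonic. E–G–B doesn't fit — on degree 4 B major would have E (IV). Em is the degree-4 chord of B minor, so it is the borrowed iv.

iv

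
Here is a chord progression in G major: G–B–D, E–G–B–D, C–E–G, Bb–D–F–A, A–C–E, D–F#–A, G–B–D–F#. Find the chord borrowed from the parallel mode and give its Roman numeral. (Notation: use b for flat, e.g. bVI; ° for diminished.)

bIIImaj7

The diatonic triads in G major are G, Am, Bm, C, D, Em, F#dim. G–B–D = G, E–G–B–D = Em7, C–E–G = C, A–C–E = Am, D–F#–A = D and G–B–D–F# = Gmaj7 all belong to that set. Bb–D–F–A is not: scale degree 3 in G major carries Bm (iii). In G minor the chord on that degree is Bbmaj7, so here it functions as bIIImaj7, borrowed from the parallel minor.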